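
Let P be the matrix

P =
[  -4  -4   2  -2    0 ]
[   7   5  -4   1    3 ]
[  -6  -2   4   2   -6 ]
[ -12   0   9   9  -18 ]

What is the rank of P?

2

Row reduce to echelon form.
R2 ← R2 + (7/4)·R1: [0, -2, -1/2, -5/2, 3]
R3 ← R3 − (3/2)·R1: [0, 4, 1, 5, -6]
R4 ← R4 − (3)·R1: [0, 12, 3, 15, -18]
R3 ← R3 + (2)·R2: [0, 0, 0, 0, 0]
R4 ← R4 + (6)·R2: [0, 0, 0, 0, 0]
Echelon form has 2 nonzero rows, so rank(P) = 2.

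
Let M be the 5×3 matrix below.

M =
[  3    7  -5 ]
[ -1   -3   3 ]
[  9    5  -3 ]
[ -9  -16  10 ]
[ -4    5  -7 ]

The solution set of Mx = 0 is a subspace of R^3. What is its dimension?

0

Row reduce to echelon form.
R2 ← R2 + (1/3)·R1: [0, -2/3, 4/3]
R3 ← R3 − (3)·R1: [0, -16, 12]
R4 ← R4 + (3)·R1: [0, 5, -5]
R5 ← R5 + (4/3)·R1: [0, 43/3, -41/3]
R3 ← R3 − (24)·R2: [0, 0, -20]
R4 ← R4 + (15/2)·R2: [0, 0, 5]
R5 ← R5 + (43/2)·R2: [0, 0, 15]
R4 ← R4 + (1/4)·R3: [0, 0, 0]
R5 ← R5 + (3/4)·R3: [0, 0, 0]
3 nonzero rows, so rank(M) = 3.
M has 3 columns; by rank–nullity, nullity = 3 − 3 = 0.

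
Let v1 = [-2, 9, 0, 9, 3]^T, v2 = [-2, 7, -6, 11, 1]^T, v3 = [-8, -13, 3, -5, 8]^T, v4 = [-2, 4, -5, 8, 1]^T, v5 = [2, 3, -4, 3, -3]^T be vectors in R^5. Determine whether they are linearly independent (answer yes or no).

Form the matrix with these vectors as rows and row reduce.
R2 ← R2 − R1: [0, -2, -6, 2, -2]
R3 ← R3 − (4)·R1: [0, -49, 3, -41, -4]
R4 ← R4 − R1: [0, -5, -5, -1, -2]
R5 ← R5 + R1: [0, 12, -4, 12, 0]
R3 ← R3 − (49/2)·R2: [0, 0, 150, -90, 45]
R4 ← R4 − (5/2)·R2: [0, 0, 10, -6, 3]
R5 ← R5 + (6)·R2: [0, 0, -40, 24, -12]
R4 ← R4 − (1/15)·R3: [0, 0, 0, 0, 0]
R5 ← R5 + (4/15)·R3: [0, 0, 0, 0, 0]
3 nonzero rows, so the 5 vectors span a space of dimension 3.
Since 3 < 5, the vectors are linearly dependent.

no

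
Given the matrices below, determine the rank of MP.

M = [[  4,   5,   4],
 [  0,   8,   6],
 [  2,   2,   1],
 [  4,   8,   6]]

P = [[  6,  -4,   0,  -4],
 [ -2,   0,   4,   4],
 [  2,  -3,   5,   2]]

First compute MP:
[[ 22, -28,  40,  12],
 [ -4, -18,  62,  44],
 [ 10, -11,  13,   2],
 [ 20, -34,  62,  28]]
Now row reduce the product.
R2 ← R2 + (2/11)·R1: [0, -254/11, 762/11, 508/11]
R3 ← R3 − (5/11)·R1: [0, 19/11, -57/11, -38/11]
R4 ← R4 − (10/11)·R1: [0, -94/11, 282/11, 188/11]
R3 ← R3 + (19/254)·R2: [0, 0, 0, 0]
R4 ← R4 − (47/127)·R2: [0, 0, 0, 0]
2 nonzero rows, so rank(MP) = 2.

2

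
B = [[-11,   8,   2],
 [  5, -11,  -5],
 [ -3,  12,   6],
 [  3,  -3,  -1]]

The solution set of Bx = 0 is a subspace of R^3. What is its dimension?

Row reduce to echelon form.
R2 ← R2 + (5/11)·R1: [0, -81/11, -45/11]
R3 ← R3 − (3/11)·R1: [0, 108/11, 60/11]
R4 ← R4 + (3/11)·R1: [0, -9/11, -5/11]
R3 ← R3 + (4/3)·R2: [0, 0, 0]
R4 ← R4 − (1/9)·R2: [0, 0, 0]
2 nonzero rows, so rank(B) = 2.
B has 3 columns; by rank–nullity, nullity = 3 − 2 = 1.

1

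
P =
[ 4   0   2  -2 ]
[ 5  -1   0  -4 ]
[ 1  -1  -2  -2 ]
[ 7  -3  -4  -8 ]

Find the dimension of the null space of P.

2

Row reduce to echelon form.
R2 ← R2 − (5/4)·R1: [0, -1, -5/2, -3/2]
R3 ← R3 − (1/4)·R1: [0, -1, -5/2, -3/2]
R4 ← R4 − (7/4)·R1: [0, -3, -15/2, -9/2]
R3 ← R3 − R2: [0, 0, 0, 0]
R4 ← R4 − (3)·R2: [0, 0, 0, 0]
2 nonzero rows, so rank(P) = 2.
P has 4 columns; by rank–nullity, nullity = 4 − 2 = 2.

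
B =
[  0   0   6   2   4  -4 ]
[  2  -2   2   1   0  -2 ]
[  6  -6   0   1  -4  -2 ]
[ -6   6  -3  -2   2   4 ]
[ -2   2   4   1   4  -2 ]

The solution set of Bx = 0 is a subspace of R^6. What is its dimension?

Row reduce to echelon form.
Swap R1 ↔ R2
R3 ← R3 − (3)·R1: [0, 0, -6, -2, -4, 4]
R4 ← R4 + (3)·R1: [0, 0, 3, 1, 2, -2]
R5 ← R5 + R1: [0, 0, 6, 2, 4, -4]
R3 ← R3 + R2: [0, 0, 0, 0, 0, 0]
R4 ← R4 − (1/2)·R2: [0, 0, 0, 0, 0, 0]
R5 ← R5 − R2: [0, 0, 0, 0, 0, 0]
2 nonzero rows, so rank(B) = 2.
B has 6 columns; by rank–nullity, nullity = 6 − 2 = 4.

4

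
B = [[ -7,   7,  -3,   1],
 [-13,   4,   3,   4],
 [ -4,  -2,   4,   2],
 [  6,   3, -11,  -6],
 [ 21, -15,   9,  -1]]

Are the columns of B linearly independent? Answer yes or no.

Row reduce B to echelon form.
R2 ← R2 − (13/7)·R1: [0, -9, 60/7, 15/7]
R3 ← R3 − (4/7)·R1: [0, -6, 40/7, 10/7]
R4 ← R4 + (6/7)·R1: [0, 9, -95/7, -36/7]
R5 ← R5 + (3)·R1: [0, 6, 0, 2]
R3 ← R3 − (2/3)·R2: [0, 0, 0, 0]
R4 ← R4 + R2: [0, 0, -5, -3]
R5 ← R5 + (2/3)·R2: [0, 0, 40/7, 24/7]
Swap R3 ↔ R4
R5 ← R5 + (8/7)·R3: [0, 0, 0, 0]
3 pivots among 4 columns.
Only 3 < 4 pivot columns, so the columns are linearly dependent.

no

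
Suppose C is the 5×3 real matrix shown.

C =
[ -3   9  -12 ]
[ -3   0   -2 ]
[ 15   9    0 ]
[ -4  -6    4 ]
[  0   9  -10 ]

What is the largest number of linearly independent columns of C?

Row reduce to echelon form.
R2 ← R2 − R1: [0, -9, 10]
R3 ← R3 + (5)·R1: [0, 54, -60]
R4 ← R4 − (4/3)·R1: [0, -18, 20]
R3 ← R3 + (6)·R2: [0, 0, 0]
R4 ← R4 − (2)·R2: [0, 0, 0]
R5 ← R5 + R2: [0, 0, 0]
Echelon form has 2 nonzero rows, so rank(C) = 2.
The rank gives the maximum number of linearly independent columns: 2.

2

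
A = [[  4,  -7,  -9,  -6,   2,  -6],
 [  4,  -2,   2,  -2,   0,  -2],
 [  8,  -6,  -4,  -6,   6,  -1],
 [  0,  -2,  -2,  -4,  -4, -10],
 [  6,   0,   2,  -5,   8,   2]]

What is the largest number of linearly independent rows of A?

4

Row reduce to echelon form.
R2 ← R2 − R1: [0, 5, 11, 4, -2, 4]
R3 ← R3 − (2)·R1: [0, 8, 14, 6, 2, 11]
R5 ← R5 − (3/2)·R1: [0, 21/2, 31/2, 4, 5, 11]
R3 ← R3 − (8/5)·R2: [0, 0, -18/5, -2/5, 26/5, 23/5]
R4 ← R4 + (2/5)·R2: [0, 0, 12/5, -12/5, -24/5, -42/5]
R5 ← R5 − (21/10)·R2: [0, 0, -38/5, -22/5, 46/5, 13/5]
R4 ← R4 + (2/3)·R3: [0, 0, 0, -8/3, -4/3, -16/3]
R5 ← R5 − (19/9)·R3: [0, 0, 0, -32/9, -16/9, -64/9]
R5 ← R5 − (4/3)·R4: [0, 0, 0, 0, 0, 0]
Echelon form has 4 nonzero rows, so rank(A) = 4.
The rank gives the maximum number of linearly independent rows: 4.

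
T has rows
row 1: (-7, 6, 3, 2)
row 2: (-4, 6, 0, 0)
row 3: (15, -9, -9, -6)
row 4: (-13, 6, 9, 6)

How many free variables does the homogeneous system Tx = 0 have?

Row reduce to echelon form.
R2 ← R2 − (4/7)·R1: [0, 18/7, -12/7, -8/7]
R3 ← R3 + (15/7)·R1: [0, 27/7, -18/7, -12/7]
R4 ← R4 − (13/7)·R1: [0, -36/7, 24/7, 16/7]
R3 ← R3 − (3/2)·R2: [0, 0, 0, 0]
R4 ← R4 + (2)·R2: [0, 0, 0, 0]
2 nonzero rows, so rank(T) = 2.
T has 4 columns; by rank–nullity, nullity = 4 − 2 = 2.

2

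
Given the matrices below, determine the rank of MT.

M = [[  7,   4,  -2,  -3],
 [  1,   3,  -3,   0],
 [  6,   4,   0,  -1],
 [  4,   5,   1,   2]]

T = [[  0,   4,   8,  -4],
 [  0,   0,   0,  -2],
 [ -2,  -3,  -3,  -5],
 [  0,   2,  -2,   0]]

3

First compute MT:
[[  4,  28,  68, -26],
 [  6,  13,  17,   5],
 [  0,  22,  50, -32],
 [ -2,  17,  25, -31]]
Now row reduce the product.
R2 ← R2 − (3/2)·R1: [0, -29, -85, 44]
R4 ← R4 + (1/2)·R1: [0, 31, 59, -44]
R3 ← R3 + (22/29)·R2: [0, 0, -420/29, 40/29]
R4 ← R4 + (31/29)·R2: [0, 0, -924/29, 88/29]
R4 ← R4 − (11/5)·R3: [0, 0, 0, 0]
3 nonzero rows, so rank(MT) = 3.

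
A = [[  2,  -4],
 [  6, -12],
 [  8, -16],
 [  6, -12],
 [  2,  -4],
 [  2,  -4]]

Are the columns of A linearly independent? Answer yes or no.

Row reduce A to echelon form.
R2 ← R2 − (3)·R1: [0, 0]
R3 ← R3 − (4)·R1: [0, 0]
R4 ← R4 − (3)·R1: [0, 0]
R5 ← R5 − R1: [0, 0]
R6 ← R6 − R1: [0, 0]
1 pivot among 2 columns.
Only 1 < 2 pivot columns, so the columns are linearly dependent.

no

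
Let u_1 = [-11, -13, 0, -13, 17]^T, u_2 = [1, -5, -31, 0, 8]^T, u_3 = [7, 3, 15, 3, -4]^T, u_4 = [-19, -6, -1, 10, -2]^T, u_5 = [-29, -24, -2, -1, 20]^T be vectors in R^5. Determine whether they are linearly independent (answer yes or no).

yes

Form the matrix with these vectors as rows and row reduce.
R2 ← R2 + (1/11)·R1: [0, -68/11, -31, -13/11, 105/11]
R3 ← R3 + (7/11)·R1: [0, -58/11, 15, -58/11, 75/11]
R4 ← R4 − (19/11)·R1: [0, 181/11, -1, 357/11, -345/11]
R5 ← R5 − (29/11)·R1: [0, 113/11, -2, 366/11, -273/11]
R3 ← R3 − (29/34)·R2: [0, 0, 1409/34, -145/34, -45/34]
R4 ← R4 + (181/68)·R2: [0, 0, -5679/68, 1993/68, -405/68]
R5 ← R5 + (113/68)·R2: [0, 0, -3639/68, 2129/68, -609/68]
R4 ← R4 + (5679/2818)·R3: [0, 0, 0, 58373/2818, -12150/1409]
R5 ← R5 + (3639/2818)·R3: [0, 0, 0, 72709/2818, -15027/1409]
R5 ← R5 − (10387/8339)·R4: [0, 0, 0, 0, 633/8339]
5 nonzero rows, so the 5 vectors span a space of dimension 5.
Since 5 = 5, the vectors are linearly independent.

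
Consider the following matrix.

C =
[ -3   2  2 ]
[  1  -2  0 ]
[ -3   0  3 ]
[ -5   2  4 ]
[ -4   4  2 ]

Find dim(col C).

2

Row reduce to echelon form.
R2 ← R2 + (1/3)·R1: [0, -4/3, 2/3]
R3 ← R3 − R1: [0, -2, 1]
R4 ← R4 − (5/3)·R1: [0, -4/3, 2/3]
R5 ← R5 − (4/3)·R1: [0, 4/3, -2/3]
R3 ← R3 − (3/2)·R2: [0, 0, 0]
R4 ← R4 − R2: [0, 0, 0]
R5 ← R5 + R2: [0, 0, 0]
Echelon form has 2 nonzero rows, so rank(C) = 2.
The column space has dimension equal to the rank: 2.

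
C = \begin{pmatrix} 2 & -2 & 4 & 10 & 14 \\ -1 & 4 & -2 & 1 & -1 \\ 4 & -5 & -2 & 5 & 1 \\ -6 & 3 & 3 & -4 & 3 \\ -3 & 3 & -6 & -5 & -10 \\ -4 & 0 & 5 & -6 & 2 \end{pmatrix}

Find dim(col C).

Row reduce to echelon form.
R2 ← R2 + (1/2)·R1: [0, 3, 0, 6, 6]
R3 ← R3 − (2)·R1: [0, -1, -10, -15, -27]
R4 ← R4 + (3)·R1: [0, -3, 15, 26, 45]
R5 ← R5 + (3/2)·R1: [0, 0, 0, 10, 11]
R6 ← R6 + (2)·R1: [0, -4, 13, 14, 30]
R3 ← R3 + (1/3)·R2: [0, 0, -10, -13, -25]
R4 ← R4 + R2: [0, 0, 15, 32, 51]
R6 ← R6 + (4/3)·R2: [0, 0, 13, 22, 38]
R4 ← R4 + (3/2)·R3: [0, 0, 0, 25/2, 27/2]
R6 ← R6 + (13/10)·R3: [0, 0, 0, 51/10, 11/2]
R5 ← R5 − (4/5)·R4: [0, 0, 0, 0, 1/5]
R6 ← R6 − (51/125)·R4: [0, 0, 0, 0, -1/125]
R6 ← R6 + (1/25)·R5: [0, 0, 0, 0, 0]
Echelon form has 5 nonzero rows, so rank(C) = 5.
The column space has dimension equal to the rank: 5.

5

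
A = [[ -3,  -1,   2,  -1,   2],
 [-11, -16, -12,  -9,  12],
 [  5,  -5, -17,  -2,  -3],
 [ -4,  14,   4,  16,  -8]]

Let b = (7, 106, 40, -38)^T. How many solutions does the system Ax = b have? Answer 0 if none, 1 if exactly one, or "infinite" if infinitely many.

Row reduce the augmented matrix [A | b].
R2 ← R2 − (11/3)·R1: [0, -37/3, -58/3, -16/3, 14/3, 241/3]
R3 ← R3 + (5/3)·R1: [0, -20/3, -41/3, -11/3, 1/3, 155/3]
R4 ← R4 − (4/3)·R1: [0, 46/3, 4/3, 52/3, -32/3, -142/3]
R3 ← R3 − (20/37)·R2: [0, 0, -119/37, -29/37, -81/37, 305/37]
R4 ← R4 + (46/37)·R2: [0, 0, -840/37, 396/37, -180/37, 1944/37]
R4 ← R4 − (120/17)·R3: [0, 0, 0, 276/17, 180/17, -96/17]
The echelon form has 4 nonzero rows, and every pivot lies in the first 5 columns, so rank(A) = rank([A|b]) = 4.
The system is consistent.
rank = 4 < 5 unknowns, so there are infinitely many solutions.

infinite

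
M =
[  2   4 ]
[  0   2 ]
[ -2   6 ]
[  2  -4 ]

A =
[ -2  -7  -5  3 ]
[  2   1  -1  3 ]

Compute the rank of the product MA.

First compute MA:
[[  4, -10, -14,  18],
 [  4,   2,  -2,   6],
 [ 16,  20,   4,  12],
 [-12, -18,  -6,  -6]]
Now row reduce the product.
R2 ← R2 − R1: [0, 12, 12, -12]
R3 ← R3 − (4)·R1: [0, 60, 60, -60]
R4 ← R4 + (3)·R1: [0, -48, -48, 48]
R3 ← R3 − (5)·R2: [0, 0, 0, 0]
R4 ← R4 + (4)·R2: [0, 0, 0, 0]
2 nonzero rows, so rank(MA) = 2.

2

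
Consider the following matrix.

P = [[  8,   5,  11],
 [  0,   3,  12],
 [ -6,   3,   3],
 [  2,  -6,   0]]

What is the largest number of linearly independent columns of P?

Row reduce to echelon form.
R3 ← R3 + (3/4)·R1: [0, 27/4, 45/4]
R4 ← R4 − (1/4)·R1: [0, -29/4, -11/4]
R3 ← R3 − (9/4)·R2: [0, 0, -63/4]
R4 ← R4 + (29/12)·R2: [0, 0, 105/4]
R4 ← R4 + (5/3)·R3: [0, 0, 0]
Echelon form has 3 nonzero rows, so rank(P) = 3.
The rank gives the maximum number of linearly independent columns: 3.

3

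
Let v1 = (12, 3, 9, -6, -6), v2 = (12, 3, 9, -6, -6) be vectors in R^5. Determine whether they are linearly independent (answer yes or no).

no

Form the matrix with these vectors as rows and row reduce.
R2 ← R2 − R1: [0, 0, 0, 0, 0]
1 nonzero row, so the 2 vectors span a space of dimension 1.
Since 1 < 2, the vectors are linearly dependent.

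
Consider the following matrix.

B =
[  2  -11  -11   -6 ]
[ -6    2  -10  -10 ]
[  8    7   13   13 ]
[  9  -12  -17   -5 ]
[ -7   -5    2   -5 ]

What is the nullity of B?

0

Row reduce to echelon form.
R2 ← R2 + (3)·R1: [0, -31, -43, -28]
R3 ← R3 − (4)·R1: [0, 51, 57, 37]
R4 ← R4 − (9/2)·R1: [0, 75/2, 65/2, 22]
R5 ← R5 + (7/2)·R1: [0, -87/2, -73/2, -26]
R3 ← R3 + (51/31)·R2: [0, 0, -426/31, -281/31]
R4 ← R4 + (75/62)·R2: [0, 0, -605/31, -368/31]
R5 ← R5 − (87/62)·R2: [0, 0, 739/31, 412/31]
R4 ← R4 − (605/426)·R3: [0, 0, 0, 427/426]
R5 ← R5 + (739/426)·R3: [0, 0, 0, -1037/426]
R5 ← R5 + (17/7)·R4: [0, 0, 0, 0]
4 nonzero rows, so rank(B) = 4.
B has 4 columns; by rank–nullity, nullity = 4 − 4 = 0.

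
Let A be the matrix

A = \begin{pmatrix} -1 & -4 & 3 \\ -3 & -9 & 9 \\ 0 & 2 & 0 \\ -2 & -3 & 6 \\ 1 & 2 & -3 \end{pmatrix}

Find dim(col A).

Row reduce to echelon form.
R2 ← R2 − (3)·R1: [0, 3, 0]
R4 ← R4 − (2)·R1: [0, 5, 0]
R5 ← R5 + R1: [0, -2, 0]
R3 ← R3 − (2/3)·R2: [0, 0, 0]
R4 ← R4 − (5/3)·R2: [0, 0, 0]
R5 ← R5 + (2/3)·R2: [0, 0, 0]
Echelon form has 2 nonzero rows, so rank(A) = 2.
The column space has dimension equal to the rank: 2.

2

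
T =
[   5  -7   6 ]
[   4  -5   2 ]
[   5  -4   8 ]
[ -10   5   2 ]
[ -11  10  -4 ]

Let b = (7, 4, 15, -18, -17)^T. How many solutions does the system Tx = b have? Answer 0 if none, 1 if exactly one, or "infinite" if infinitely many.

1

Row reduce the augmented matrix [T | b].
R2 ← R2 − (4/5)·R1: [0, 3/5, -14/5, -8/5]
R3 ← R3 − R1: [0, 3, 2, 8]
R4 ← R4 + (2)·R1: [0, -9, 14, -4]
R5 ← R5 + (11/5)·R1: [0, -27/5, 46/5, -8/5]
R3 ← R3 − (5)·R2: [0, 0, 16, 16]
R4 ← R4 + (15)·R2: [0, 0, -28, -28]
R5 ← R5 + (9)·R2: [0, 0, -16, -16]
R4 ← R4 + (7/4)·R3: [0, 0, 0, 0]
R5 ← R5 + R3: [0, 0, 0, 0]
The echelon form has 3 nonzero rows, and every pivot lies in the first 3 columns, so rank(T) = rank([T|b]) = 3.
The system is consistent.
rank = 3 = number of unknowns, so the solution is unique.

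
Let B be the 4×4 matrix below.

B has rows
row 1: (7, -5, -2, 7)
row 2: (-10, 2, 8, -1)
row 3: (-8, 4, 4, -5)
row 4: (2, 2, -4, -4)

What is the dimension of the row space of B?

Row reduce to echelon form.
R2 ← R2 + (10/7)·R1: [0, -36/7, 36/7, 9]
R3 ← R3 + (8/7)·R1: [0, -12/7, 12/7, 3]
R4 ← R4 − (2/7)·R1: [0, 24/7, -24/7, -6]
R3 ← R3 − (1/3)·R2: [0, 0, 0, 0]
R4 ← R4 + (2/3)·R2: [0, 0, 0, 0]
Echelon form has 2 nonzero rows, so rank(B) = 2.
The row space has dimension equal to the rank: 2.

2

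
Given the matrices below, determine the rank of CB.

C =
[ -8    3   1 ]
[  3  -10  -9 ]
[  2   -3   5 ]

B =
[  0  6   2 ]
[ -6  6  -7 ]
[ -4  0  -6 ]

2

First compute CB:
[[-22, -30, -43],
 [ 96, -42, 130],
 [ -2,  -6,  -5]]
Now row reduce the product.
R2 ← R2 + (48/11)·R1: [0, -1902/11, -634/11]
R3 ← R3 − (1/11)·R1: [0, -36/11, -12/11]
R3 ← R3 − (6/317)·R2: [0, 0, 0]
2 nonzero rows, so rank(CB) = 2.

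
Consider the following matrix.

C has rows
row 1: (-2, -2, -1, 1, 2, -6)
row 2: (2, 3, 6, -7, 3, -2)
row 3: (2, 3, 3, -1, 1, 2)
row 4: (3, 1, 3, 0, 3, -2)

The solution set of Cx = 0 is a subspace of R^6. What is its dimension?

2

Row reduce to echelon form.
R2 ← R2 + R1: [0, 1, 5, -6, 5, -8]
R3 ← R3 + R1: [0, 1, 2, 0, 3, -4]
R4 ← R4 + (3/2)·R1: [0, -2, 3/2, 3/2, 6, -11]
R3 ← R3 − R2: [0, 0, -3, 6, -2, 4]
R4 ← R4 + (2)·R2: [0, 0, 23/2, -21/2, 16, -27]
R4 ← R4 + (23/6)·R3: [0, 0, 0, 25/2, 25/3, -35/3]
4 nonzero rows, so rank(C) = 4.
C has 6 columns; by rank–nullity, nullity = 6 − 4 = 2.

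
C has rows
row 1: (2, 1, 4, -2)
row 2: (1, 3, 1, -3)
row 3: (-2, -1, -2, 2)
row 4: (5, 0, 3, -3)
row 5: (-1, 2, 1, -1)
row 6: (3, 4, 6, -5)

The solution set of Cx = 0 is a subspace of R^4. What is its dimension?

Row reduce to echelon form.
R2 ← R2 − (1/2)·R1: [0, 5/2, -1, -2]
R3 ← R3 + R1: [0, 0, 2, 0]
R4 ← R4 − (5/2)·R1: [0, -5/2, -7, 2]
R5 ← R5 + (1/2)·R1: [0, 5/2, 3, -2]
R6 ← R6 − (3/2)·R1: [0, 5/2, 0, -2]
R4 ← R4 + R2: [0, 0, -8, 0]
R5 ← R5 − R2: [0, 0, 4, 0]
R6 ← R6 − R2: [0, 0, 1, 0]
R4 ← R4 + (4)·R3: [0, 0, 0, 0]
R5 ← R5 − (2)·R3: [0, 0, 0, 0]
R6 ← R6 − (1/2)·R3: [0, 0, 0, 0]
3 nonzero rows, so rank(C) = 3.
C has 4 columns; by rank–nullity, nullity = 4 − 3 = 1.

1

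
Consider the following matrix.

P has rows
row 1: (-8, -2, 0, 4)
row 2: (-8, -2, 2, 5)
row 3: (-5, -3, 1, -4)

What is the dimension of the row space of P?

Row reduce to echelon form.
R2 ← R2 − R1: [0, 0, 2, 1]
R3 ← R3 − (5/8)·R1: [0, -7/4, 1, -13/2]
Swap R2 ↔ R3
Echelon form has 3 nonzero rows, so rank(P) = 3.
The row space has dimension equal to the rank: 3.

3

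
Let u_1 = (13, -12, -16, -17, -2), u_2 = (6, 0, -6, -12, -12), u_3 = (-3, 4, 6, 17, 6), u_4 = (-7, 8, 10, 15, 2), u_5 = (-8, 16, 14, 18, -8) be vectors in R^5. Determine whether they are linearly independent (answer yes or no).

no

Form the matrix with these vectors as rows and row reduce.
R2 ← R2 − (6/13)·R1: [0, 72/13, 18/13, -54/13, -144/13]
R3 ← R3 + (3/13)·R1: [0, 16/13, 30/13, 170/13, 72/13]
R4 ← R4 + (7/13)·R1: [0, 20/13, 18/13, 76/13, 12/13]
R5 ← R5 + (8/13)·R1: [0, 112/13, 54/13, 98/13, -120/13]
R3 ← R3 − (2/9)·R2: [0, 0, 2, 14, 8]
R4 ← R4 − (5/18)·R2: [0, 0, 1, 7, 4]
R5 ← R5 − (14/9)·R2: [0, 0, 2, 14, 8]
R4 ← R4 − (1/2)·R3: [0, 0, 0, 0, 0]
R5 ← R5 − R3: [0, 0, 0, 0, 0]
3 nonzero rows, so the 5 vectors span a space of dimension 3.
Since 3 < 5, the vectors are linearly dependent.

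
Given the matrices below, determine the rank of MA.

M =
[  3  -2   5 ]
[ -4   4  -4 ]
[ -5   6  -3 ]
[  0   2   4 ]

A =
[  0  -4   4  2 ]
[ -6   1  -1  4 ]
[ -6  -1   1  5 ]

2

First compute MA:
[[-18, -19,  19,  23],
 [  0,  24, -24, -12],
 [-18,  29, -29,  -1],
 [-36,  -2,   2,  28]]
Now row reduce the product.
R3 ← R3 − R1: [0, 48, -48, -24]
R4 ← R4 − (2)·R1: [0, 36, -36, -18]
R3 ← R3 − (2)·R2: [0, 0, 0, 0]
R4 ← R4 − (3/2)·R2: [0, 0, 0, 0]
2 nonzero rows, so rank(MA) = 2.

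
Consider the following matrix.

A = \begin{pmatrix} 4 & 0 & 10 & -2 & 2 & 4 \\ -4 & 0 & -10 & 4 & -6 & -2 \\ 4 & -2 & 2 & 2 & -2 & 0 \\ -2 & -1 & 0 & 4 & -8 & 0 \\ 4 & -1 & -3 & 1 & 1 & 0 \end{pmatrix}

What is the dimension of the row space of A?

Row reduce to echelon form.
R2 ← R2 + R1: [0, 0, 0, 2, -4, 2]
R3 ← R3 − R1: [0, -2, -8, 4, -4, -4]
R4 ← R4 + (1/2)·R1: [0, -1, 5, 3, -7, 2]
R5 ← R5 − R1: [0, -1, -13, 3, -1, -4]
Swap R2 ↔ R3
R4 ← R4 − (1/2)·R2: [0, 0, 9, 1, -5, 4]
R5 ← R5 − (1/2)·R2: [0, 0, -9, 1, 1, -2]
Swap R3 ↔ R4
R5 ← R5 + R3: [0, 0, 0, 2, -4, 2]
R5 ← R5 − R4: [0, 0, 0, 0, 0, 0]
Echelon form has 4 nonzero rows, so rank(A) = 4.
The row space has dimension equal to the rank: 4.

4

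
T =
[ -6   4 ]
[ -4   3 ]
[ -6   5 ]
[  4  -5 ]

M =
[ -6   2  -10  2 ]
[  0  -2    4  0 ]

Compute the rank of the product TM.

First compute TM:
[[ 36, -20,  76, -12],
 [ 24, -14,  52,  -8],
 [ 36, -22,  80, -12],
 [-24,  18, -60,   8]]
Now row reduce the product.
R2 ← R2 − (2/3)·R1: [0, -2/3, 4/3, 0]
R3 ← R3 − R1: [0, -2, 4, 0]
R4 ← R4 + (2/3)·R1: [0, 14/3, -28/3, 0]
R3 ← R3 − (3)·R2: [0, 0, 0, 0]
R4 ← R4 + (7)·R2: [0, 0, 0, 0]
2 nonzero rows, so rank(TM) = 2.

2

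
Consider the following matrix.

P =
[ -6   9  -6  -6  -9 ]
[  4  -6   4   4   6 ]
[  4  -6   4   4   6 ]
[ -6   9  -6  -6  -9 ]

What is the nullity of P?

Row reduce to echelon form.
R2 ← R2 + (2/3)·R1: [0, 0, 0, 0, 0]
R3 ← R3 + (2/3)·R1: [0, 0, 0, 0, 0]
R4 ← R4 − R1: [0, 0, 0, 0, 0]
1 nonzero row, so rank(P) = 1.
P has 5 columns; by rank–nullity, nullity = 5 − 1 = 4.

4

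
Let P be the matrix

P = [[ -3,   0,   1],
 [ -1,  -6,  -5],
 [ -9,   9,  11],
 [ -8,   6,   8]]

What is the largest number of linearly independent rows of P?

Row reduce to echelon form.
R2 ← R2 − (1/3)·R1: [0, -6, -16/3]
R3 ← R3 − (3)·R1: [0, 9, 8]
R4 ← R4 − (8/3)·R1: [0, 6, 16/3]
R3 ← R3 + (3/2)·R2: [0, 0, 0]
R4 ← R4 + R2: [0, 0, 0]
Echelon form has 2 nonzero rows, so rank(P) = 2.
The rank gives the maximum number of linearly independent rows: 2.

2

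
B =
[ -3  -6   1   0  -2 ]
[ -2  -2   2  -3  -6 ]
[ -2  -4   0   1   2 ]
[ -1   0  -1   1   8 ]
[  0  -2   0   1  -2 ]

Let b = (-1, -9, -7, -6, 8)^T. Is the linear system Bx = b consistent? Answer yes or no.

no

Row reduce the augmented matrix [B | b].
R2 ← R2 − (2/3)·R1: [0, 2, 4/3, -3, -14/3, -25/3]
R3 ← R3 − (2/3)·R1: [0, 0, -2/3, 1, 10/3, -19/3]
R4 ← R4 − (1/3)·R1: [0, 2, -4/3, 1, 26/3, -17/3]
R4 ← R4 − R2: [0, 0, -8/3, 4, 40/3, 8/3]
R5 ← R5 + R2: [0, 0, 4/3, -2, -20/3, -1/3]
R4 ← R4 − (4)·R3: [0, 0, 0, 0, 0, 28]
R5 ← R5 + (2)·R3: [0, 0, 0, 0, 0, -13]
R5 ← R5 + (13/28)·R4: [0, 0, 0, 0, 0, 0]
The echelon form has 4 nonzero rows; the last pivot sits in the augmented column, so rank(B) = 3 but rank([B|b]) = 4.
Since the ranks differ, the system is inconsistent.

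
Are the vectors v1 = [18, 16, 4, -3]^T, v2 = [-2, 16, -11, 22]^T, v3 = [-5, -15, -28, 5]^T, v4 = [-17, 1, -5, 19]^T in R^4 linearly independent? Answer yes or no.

Form the matrix with these vectors as rows and row reduce.
R2 ← R2 + (1/9)·R1: [0, 160/9, -95/9, 65/3]
R3 ← R3 + (5/18)·R1: [0, -95/9, -242/9, 25/6]
R4 ← R4 + (17/18)·R1: [0, 145/9, -11/9, 97/6]
R3 ← R3 + (19/32)·R2: [0, 0, -1061/32, 545/32]
R4 ← R4 − (29/32)·R2: [0, 0, 267/32, -111/32]
R4 ← R4 + (267/1061)·R3: [0, 0, 0, 867/1061]
4 nonzero rows, so the 4 vectors span a space of dimension 4.
Since 4 = 4, the vectors are linearly independent.

yes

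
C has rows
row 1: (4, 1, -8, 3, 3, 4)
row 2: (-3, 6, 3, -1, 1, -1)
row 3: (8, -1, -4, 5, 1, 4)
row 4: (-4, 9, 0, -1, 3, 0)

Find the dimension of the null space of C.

Row reduce to echelon form.
R2 ← R2 + (3/4)·R1: [0, 27/4, -3, 5/4, 13/4, 2]
R3 ← R3 − (2)·R1: [0, -3, 12, -1, -5, -4]
R4 ← R4 + R1: [0, 10, -8, 2, 6, 4]
R3 ← R3 + (4/9)·R2: [0, 0, 32/3, -4/9, -32/9, -28/9]
R4 ← R4 − (40/27)·R2: [0, 0, -32/9, 4/27, 32/27, 28/27]
R4 ← R4 + (1/3)·R3: [0, 0, 0, 0, 0, 0]
3 nonzero rows, so rank(C) = 3.
C has 6 columns; by rank–nullity, nullity = 6 − 3 = 3.

3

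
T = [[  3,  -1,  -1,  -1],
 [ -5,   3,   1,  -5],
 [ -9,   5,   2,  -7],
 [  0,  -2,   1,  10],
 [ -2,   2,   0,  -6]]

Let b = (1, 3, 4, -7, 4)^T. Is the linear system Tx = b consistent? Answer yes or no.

yes

Row reduce the augmented matrix [T | b].
R2 ← R2 + (5/3)·R1: [0, 4/3, -2/3, -20/3, 14/3]
R3 ← R3 + (3)·R1: [0, 2, -1, -10, 7]
R5 ← R5 + (2/3)·R1: [0, 4/3, -2/3, -20/3, 14/3]
R3 ← R3 − (3/2)·R2: [0, 0, 0, 0, 0]
R4 ← R4 + (3/2)·R2: [0, 0, 0, 0, 0]
R5 ← R5 − R2: [0, 0, 0, 0, 0]
The echelon form has 2 nonzero rows, and every pivot lies in the first 4 columns, so rank(T) = rank([T|b]) = 2.
The system is consistent.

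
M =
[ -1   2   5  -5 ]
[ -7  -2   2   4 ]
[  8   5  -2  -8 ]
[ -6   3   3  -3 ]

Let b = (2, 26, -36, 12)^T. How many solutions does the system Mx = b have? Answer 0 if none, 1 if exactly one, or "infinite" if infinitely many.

Row reduce the augmented matrix [M | b].
R2 ← R2 − (7)·R1: [0, -16, -33, 39, 12]
R3 ← R3 + (8)·R1: [0, 21, 38, -48, -20]
R4 ← R4 − (6)·R1: [0, -9, -27, 27, 0]
R3 ← R3 + (21/16)·R2: [0, 0, -85/16, 51/16, -17/4]
R4 ← R4 − (9/16)·R2: [0, 0, -135/16, 81/16, -27/4]
R4 ← R4 − (27/17)·R3: [0, 0, 0, 0, 0]
The echelon form has 3 nonzero rows, and every pivot lies in the first 4 columns, so rank(M) = rank([M|b]) = 3.
The system is consistent.
rank = 3 < 4 unknowns, so there are infinitely many solutions.

infinite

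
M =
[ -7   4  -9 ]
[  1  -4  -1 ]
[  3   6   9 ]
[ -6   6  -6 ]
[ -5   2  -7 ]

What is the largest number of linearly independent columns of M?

Row reduce to echelon form.
R2 ← R2 + (1/7)·R1: [0, -24/7, -16/7]
R3 ← R3 + (3/7)·R1: [0, 54/7, 36/7]
R4 ← R4 − (6/7)·R1: [0, 18/7, 12/7]
R5 ← R5 − (5/7)·R1: [0, -6/7, -4/7]
R3 ← R3 + (9/4)·R2: [0, 0, 0]
R4 ← R4 + (3/4)·R2: [0, 0, 0]
R5 ← R5 − (1/4)·R2: [0, 0, 0]
Echelon form has 2 nonzero rows, so rank(M) = 2.
The rank gives the maximum number of linearly independent columns: 2.

2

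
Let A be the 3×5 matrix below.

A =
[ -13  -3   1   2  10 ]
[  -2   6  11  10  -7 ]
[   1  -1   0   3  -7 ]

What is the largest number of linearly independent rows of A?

Row reduce to echelon form.
R2 ← R2 − (2/13)·R1: [0, 84/13, 141/13, 126/13, -111/13]
R3 ← R3 + (1/13)·R1: [0, -16/13, 1/13, 41/13, -81/13]
R3 ← R3 + (4/21)·R2: [0, 0, 15/7, 5, -55/7]
Echelon form has 3 nonzero rows, so rank(A) = 3.
The rank gives the maximum number of linearly independent rows: 3.

3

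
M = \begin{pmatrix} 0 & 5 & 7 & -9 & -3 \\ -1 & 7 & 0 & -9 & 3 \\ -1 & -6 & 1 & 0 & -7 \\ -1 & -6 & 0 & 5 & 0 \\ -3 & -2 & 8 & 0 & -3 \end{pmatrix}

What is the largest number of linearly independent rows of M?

Row reduce to echelon form.
Swap R1 ↔ R2
R3 ← R3 − R1: [0, -13, 1, 9, -10]
R4 ← R4 − R1: [0, -13, 0, 14, -3]
R5 ← R5 − (3)·R1: [0, -23, 8, 27, -12]
R3 ← R3 + (13/5)·R2: [0, 0, 96/5, -72/5, -89/5]
R4 ← R4 + (13/5)·R2: [0, 0, 91/5, -47/5, -54/5]
R5 ← R5 + (23/5)·R2: [0, 0, 201/5, -72/5, -129/5]
R4 ← R4 − (91/96)·R3: [0, 0, 0, 17/4, 583/96]
R5 ← R5 − (67/32)·R3: [0, 0, 0, 63/4, 367/32]
R5 ← R5 − (63/17)·R4: [0, 0, 0, 0, -1501/136]
Echelon form has 5 nonzero rows, so rank(M) = 5.
The rank gives the maximum number of linearly independent rows: 5.

5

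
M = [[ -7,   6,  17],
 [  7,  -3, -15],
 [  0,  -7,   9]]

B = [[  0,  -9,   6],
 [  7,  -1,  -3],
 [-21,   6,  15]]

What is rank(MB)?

First compute MB:
[[-315, 159, 195],
 [294, -150, -174],
 [-238,  61, 156]]
Now row reduce the product.
R2 ← R2 + (14/15)·R1: [0, -8/5, 8]
R3 ← R3 − (34/45)·R1: [0, -887/15, 26/3]
R3 ← R3 − (887/24)·R2: [0, 0, -287]
3 nonzero rows, so rank(MB) = 3.

3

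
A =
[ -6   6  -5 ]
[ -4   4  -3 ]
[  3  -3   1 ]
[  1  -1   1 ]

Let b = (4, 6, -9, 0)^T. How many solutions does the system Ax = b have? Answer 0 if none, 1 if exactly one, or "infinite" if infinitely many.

Row reduce the augmented matrix [A | b].
R2 ← R2 − (2/3)·R1: [0, 0, 1/3, 10/3]
R3 ← R3 + (1/2)·R1: [0, 0, -3/2, -7]
R4 ← R4 + (1/6)·R1: [0, 0, 1/6, 2/3]
R3 ← R3 + (9/2)·R2: [0, 0, 0, 8]
R4 ← R4 − (1/2)·R2: [0, 0, 0, -1]
R4 ← R4 + (1/8)·R3: [0, 0, 0, 0]
The echelon form has 3 nonzero rows; the last pivot sits in the augmented column, so rank(A) = 2 but rank([A|b]) = 3.
Since the ranks differ, the system is inconsistent.
It has no solutions.

0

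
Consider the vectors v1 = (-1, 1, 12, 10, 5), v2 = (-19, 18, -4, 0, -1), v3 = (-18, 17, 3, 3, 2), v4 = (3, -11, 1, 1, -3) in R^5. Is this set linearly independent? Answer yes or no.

yes

Form the matrix with these vectors as rows and row reduce.
R2 ← R2 − (19)·R1: [0, -1, -232, -190, -96]
R3 ← R3 − (18)·R1: [0, -1, -213, -177, -88]
R4 ← R4 + (3)·R1: [0, -8, 37, 31, 12]
R3 ← R3 − R2: [0, 0, 19, 13, 8]
R4 ← R4 − (8)·R2: [0, 0, 1893, 1551, 780]
R4 ← R4 − (1893/19)·R3: [0, 0, 0, 4860/19, -324/19]
4 nonzero rows, so the 4 vectors span a space of dimension 4.
Since 4 = 4, the vectors are linearly independent.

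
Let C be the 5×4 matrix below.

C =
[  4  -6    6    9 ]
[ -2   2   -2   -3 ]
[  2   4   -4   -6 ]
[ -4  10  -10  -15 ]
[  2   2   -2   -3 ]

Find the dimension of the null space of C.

2

Row reduce to echelon form.
R2 ← R2 + (1/2)·R1: [0, -1, 1, 3/2]
R3 ← R3 − (1/2)·R1: [0, 7, -7, -21/2]
R4 ← R4 + R1: [0, 4, -4, -6]
R5 ← R5 − (1/2)·R1: [0, 5, -5, -15/2]
R3 ← R3 + (7)·R2: [0, 0, 0, 0]
R4 ← R4 + (4)·R2: [0, 0, 0, 0]
R5 ← R5 + (5)·R2: [0, 0, 0, 0]
2 nonzero rows, so rank(C) = 2.
C has 4 columns; by rank–nullity, nullity = 4 − 2 = 2.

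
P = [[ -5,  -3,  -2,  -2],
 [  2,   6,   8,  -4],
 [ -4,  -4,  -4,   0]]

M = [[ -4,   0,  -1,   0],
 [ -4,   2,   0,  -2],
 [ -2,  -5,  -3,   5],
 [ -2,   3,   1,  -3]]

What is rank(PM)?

First compute PM:
[[ 40,  -2,   9,   2],
 [-40, -40, -30,  40],
 [ 40,  12,  16, -12]]
Now row reduce the product.
R2 ← R2 + R1: [0, -42, -21, 42]
R3 ← R3 − R1: [0, 14, 7, -14]
R3 ← R3 + (1/3)·R2: [0, 0, 0, 0]
2 nonzero rows, so rank(PM) = 2.

2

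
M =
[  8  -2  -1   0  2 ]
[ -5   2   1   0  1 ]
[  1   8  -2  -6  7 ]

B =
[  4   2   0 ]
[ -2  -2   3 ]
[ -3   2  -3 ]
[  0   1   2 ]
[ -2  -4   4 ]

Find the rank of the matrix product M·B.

3

First compute MB:
[[ 35,  10,   5],
 [-29, -16,   7],
 [-20, -52,  46]]
Now row reduce the product.
R2 ← R2 + (29/35)·R1: [0, -54/7, 78/7]
R3 ← R3 + (4/7)·R1: [0, -324/7, 342/7]
R3 ← R3 − (6)·R2: [0, 0, -18]
3 nonzero rows, so rank(MB) = 3.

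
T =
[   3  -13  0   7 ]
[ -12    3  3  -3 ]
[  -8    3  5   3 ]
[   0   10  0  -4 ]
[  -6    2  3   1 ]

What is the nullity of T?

1

Row reduce to echelon form.
R2 ← R2 + (4)·R1: [0, -49, 3, 25]
R3 ← R3 + (8/3)·R1: [0, -95/3, 5, 65/3]
R5 ← R5 + (2)·R1: [0, -24, 3, 15]
R3 ← R3 − (95/147)·R2: [0, 0, 150/49, 270/49]
R4 ← R4 + (10/49)·R2: [0, 0, 30/49, 54/49]
R5 ← R5 − (24/49)·R2: [0, 0, 75/49, 135/49]
R4 ← R4 − (1/5)·R3: [0, 0, 0, 0]
R5 ← R5 − (1/2)·R3: [0, 0, 0, 0]
3 nonzero rows, so rank(T) = 3.
T has 4 columns; by rank–nullity, nullity = 4 − 3 = 1.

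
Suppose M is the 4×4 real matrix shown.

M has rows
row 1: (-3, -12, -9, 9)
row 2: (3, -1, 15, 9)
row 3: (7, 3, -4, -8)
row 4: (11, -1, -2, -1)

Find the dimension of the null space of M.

Row reduce to echelon form.
R2 ← R2 + R1: [0, -13, 6, 18]
R3 ← R3 + (7/3)·R1: [0, -25, -25, 13]
R4 ← R4 + (11/3)·R1: [0, -45, -35, 32]
R3 ← R3 − (25/13)·R2: [0, 0, -475/13, -281/13]
R4 ← R4 − (45/13)·R2: [0, 0, -725/13, -394/13]
R4 ← R4 − (29/19)·R3: [0, 0, 0, 51/19]
4 nonzero rows, so rank(M) = 4.
M has 4 columns; by rank–nullity, nullity = 4 − 4 = 0.

0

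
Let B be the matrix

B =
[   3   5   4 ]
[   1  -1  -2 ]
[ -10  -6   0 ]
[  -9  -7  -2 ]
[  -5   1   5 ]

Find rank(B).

2

Row reduce to echelon form.
R2 ← R2 − (1/3)·R1: [0, -8/3, -10/3]
R3 ← R3 + (10/3)·R1: [0, 32/3, 40/3]
R4 ← R4 + (3)·R1: [0, 8, 10]
R5 ← R5 + (5/3)·R1: [0, 28/3, 35/3]
R3 ← R3 + (4)·R2: [0, 0, 0]
R4 ← R4 + (3)·R2: [0, 0, 0]
R5 ← R5 + (7/2)·R2: [0, 0, 0]
Echelon form has 2 nonzero rows, so rank(B) = 2.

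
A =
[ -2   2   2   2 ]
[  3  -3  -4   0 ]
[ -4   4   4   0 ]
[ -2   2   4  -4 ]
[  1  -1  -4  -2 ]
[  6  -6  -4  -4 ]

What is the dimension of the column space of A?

3

Row reduce to echelon form.
R2 ← R2 + (3/2)·R1: [0, 0, -1, 3]
R3 ← R3 − (2)·R1: [0, 0, 0, -4]
R4 ← R4 − R1: [0, 0, 2, -6]
R5 ← R5 + (1/2)·R1: [0, 0, -3, -1]
R6 ← R6 + (3)·R1: [0, 0, 2, 2]
R4 ← R4 + (2)·R2: [0, 0, 0, 0]
R5 ← R5 − (3)·R2: [0, 0, 0, -10]
R6 ← R6 + (2)·R2: [0, 0, 0, 8]
R5 ← R5 − (5/2)·R3: [0, 0, 0, 0]
R6 ← R6 + (2)·R3: [0, 0, 0, 0]
Echelon form has 3 nonzero rows, so rank(A) = 3.
The column space has dimension equal to the rank: 3.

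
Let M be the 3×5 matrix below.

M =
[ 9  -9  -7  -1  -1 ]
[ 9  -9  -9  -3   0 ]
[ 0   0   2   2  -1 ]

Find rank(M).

Row reduce to echelon form.
R2 ← R2 − R1: [0, 0, -2, -2, 1]
R3 ← R3 + R2: [0, 0, 0, 0, 0]
Echelon form has 2 nonzero rows, so rank(M) = 2.

2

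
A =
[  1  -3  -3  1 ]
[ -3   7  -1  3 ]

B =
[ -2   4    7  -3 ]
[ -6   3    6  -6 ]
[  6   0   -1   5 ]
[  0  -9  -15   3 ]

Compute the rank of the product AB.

First compute AB:
[[ -2, -14, -23,   3],
 [-42, -18, -23, -29]]
Now row reduce the product.
R2 ← R2 − (21)·R1: [0, 276, 460, -92]
2 nonzero rows, so rank(AB) = 2.

2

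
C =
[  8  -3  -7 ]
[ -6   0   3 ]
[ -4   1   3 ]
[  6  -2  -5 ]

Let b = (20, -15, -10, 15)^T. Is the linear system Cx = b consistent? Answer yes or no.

yes

Row reduce the augmented matrix [C | b].
R2 ← R2 + (3/4)·R1: [0, -9/4, -9/4, 0]
R3 ← R3 + (1/2)·R1: [0, -1/2, -1/2, 0]
R4 ← R4 − (3/4)·R1: [0, 1/4, 1/4, 0]
R3 ← R3 − (2/9)·R2: [0, 0, 0, 0]
R4 ← R4 + (1/9)·R2: [0, 0, 0, 0]
The echelon form has 2 nonzero rows, and every pivot lies in the first 3 columns, so rank(C) = rank([C|b]) = 2.
The system is consistent.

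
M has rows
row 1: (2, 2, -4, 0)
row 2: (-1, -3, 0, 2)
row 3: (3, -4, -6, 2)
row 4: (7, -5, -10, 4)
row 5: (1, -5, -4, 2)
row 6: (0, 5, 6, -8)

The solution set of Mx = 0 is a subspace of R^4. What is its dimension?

0

Row reduce to echelon form.
R2 ← R2 + (1/2)·R1: [0, -2, -2, 2]
R3 ← R3 − (3/2)·R1: [0, -7, 0, 2]
R4 ← R4 − (7/2)·R1: [0, -12, 4, 4]
R5 ← R5 − (1/2)·R1: [0, -6, -2, 2]
R3 ← R3 − (7/2)·R2: [0, 0, 7, -5]
R4 ← R4 − (6)·R2: [0, 0, 16, -8]
R5 ← R5 − (3)·R2: [0, 0, 4, -4]
R6 ← R6 + (5/2)·R2: [0, 0, 1, -3]
R4 ← R4 − (16/7)·R3: [0, 0, 0, 24/7]
R5 ← R5 − (4/7)·R3: [0, 0, 0, -8/7]
R6 ← R6 − (1/7)·R3: [0, 0, 0, -16/7]
R5 ← R5 + (1/3)·R4: [0, 0, 0, 0]
R6 ← R6 + (2/3)·R4: [0, 0, 0, 0]
4 nonzero rows, so rank(M) = 4.
M has 4 columns; by rank–nullity, nullity = 4 − 4 = 0.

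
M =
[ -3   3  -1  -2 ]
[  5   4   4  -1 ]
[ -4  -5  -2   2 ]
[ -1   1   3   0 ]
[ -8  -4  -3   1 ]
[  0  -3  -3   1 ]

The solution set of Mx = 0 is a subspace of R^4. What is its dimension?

1

Row reduce to echelon form.
R2 ← R2 + (5/3)·R1: [0, 9, 7/3, -13/3]
R3 ← R3 − (4/3)·R1: [0, -9, -2/3, 14/3]
R4 ← R4 − (1/3)·R1: [0, 0, 10/3, 2/3]
R5 ← R5 − (8/3)·R1: [0, -12, -1/3, 19/3]
R3 ← R3 + R2: [0, 0, 5/3, 1/3]
R5 ← R5 + (4/3)·R2: [0, 0, 25/9, 5/9]
R6 ← R6 + (1/3)·R2: [0, 0, -20/9, -4/9]
R4 ← R4 − (2)·R3: [0, 0, 0, 0]
R5 ← R5 − (5/3)·R3: [0, 0, 0, 0]
R6 ← R6 + (4/3)·R3: [0, 0, 0, 0]
3 nonzero rows, so rank(M) = 3.
M has 4 columns; by rank–nullity, nullity = 4 − 3 = 1.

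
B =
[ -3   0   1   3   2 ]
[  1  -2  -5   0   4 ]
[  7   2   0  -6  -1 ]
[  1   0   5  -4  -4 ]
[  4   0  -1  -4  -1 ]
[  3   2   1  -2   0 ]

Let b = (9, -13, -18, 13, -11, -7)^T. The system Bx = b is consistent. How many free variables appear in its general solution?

1

Row reduce the augmented matrix [B | b].
R2 ← R2 + (1/3)·R1: [0, -2, -14/3, 1, 14/3, -10]
R3 ← R3 + (7/3)·R1: [0, 2, 7/3, 1, 11/3, 3]
R4 ← R4 + (1/3)·R1: [0, 0, 16/3, -3, -10/3, 16]
R5 ← R5 + (4/3)·R1: [0, 0, 1/3, 0, 5/3, 1]
R6 ← R6 + R1: [0, 2, 2, 1, 2, 2]
R3 ← R3 + R2: [0, 0, -7/3, 2, 25/3, -7]
R6 ← R6 + R2: [0, 0, -8/3, 2, 20/3, -8]
R4 ← R4 + (16/7)·R3: [0, 0, 0, 11/7, 110/7, 0]
R5 ← R5 + (1/7)·R3: [0, 0, 0, 2/7, 20/7, 0]
R6 ← R6 − (8/7)·R3: [0, 0, 0, -2/7, -20/7, 0]
R5 ← R5 − (2/11)·R4: [0, 0, 0, 0, 0, 0]
R6 ← R6 + (2/11)·R4: [0, 0, 0, 0, 0, 0]
The echelon form has 4 nonzero rows, and every pivot lies in the first 5 columns, so rank(B) = rank([B|b]) = 4.
The system is consistent.
Free variables = (unknowns) − (rank) = 5 − 4 = 1.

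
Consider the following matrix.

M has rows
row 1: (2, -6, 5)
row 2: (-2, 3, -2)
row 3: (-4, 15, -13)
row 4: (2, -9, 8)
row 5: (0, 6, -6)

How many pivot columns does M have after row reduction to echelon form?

2

Row reduce to echelon form.
R2 ← R2 + R1: [0, -3, 3]
R3 ← R3 + (2)·R1: [0, 3, -3]
R4 ← R4 − R1: [0, -3, 3]
R3 ← R3 + R2: [0, 0, 0]
R4 ← R4 − R2: [0, 0, 0]
R5 ← R5 + (2)·R2: [0, 0, 0]
Echelon form has 2 nonzero rows, so rank(M) = 2.
Each nonzero row contributes one pivot column: 2 pivot columns.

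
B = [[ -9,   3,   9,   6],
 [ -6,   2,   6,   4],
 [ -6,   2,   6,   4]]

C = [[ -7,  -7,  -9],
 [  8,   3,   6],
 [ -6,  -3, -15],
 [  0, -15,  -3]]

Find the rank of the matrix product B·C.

1

First compute BC:
[[ 33, -45, -54],
 [ 22, -30, -36],
 [ 22, -30, -36]]
Now row reduce the product.
R2 ← R2 − (2/3)·R1: [0, 0, 0]
R3 ← R3 − (2/3)·R1: [0, 0, 0]
1 nonzero row, so rank(BC) = 1.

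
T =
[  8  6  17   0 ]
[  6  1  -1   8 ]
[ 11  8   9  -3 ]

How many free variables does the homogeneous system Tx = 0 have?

1

Row reduce to echelon form.
R2 ← R2 − (3/4)·R1: [0, -7/2, -55/4, 8]
R3 ← R3 − (11/8)·R1: [0, -1/4, -115/8, -3]
R3 ← R3 − (1/14)·R2: [0, 0, -375/28, -25/7]
3 nonzero rows, so rank(T) = 3.
T has 4 columns; by rank–nullity, nullity = 4 − 3 = 1.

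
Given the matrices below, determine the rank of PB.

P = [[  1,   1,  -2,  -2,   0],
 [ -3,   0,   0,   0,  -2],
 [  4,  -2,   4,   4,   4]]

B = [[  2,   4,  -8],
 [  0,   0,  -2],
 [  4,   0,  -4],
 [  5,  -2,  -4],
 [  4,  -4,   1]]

2

First compute PB:
[[-16,   8,   6],
 [-14,  -4,  22],
 [ 60,  -8, -56]]
Now row reduce the product.
R2 ← R2 − (7/8)·R1: [0, -11, 67/4]
R3 ← R3 + (15/4)·R1: [0, 22, -67/2]
R3 ← R3 + (2)·R2: [0, 0, 0]
2 nonzero rows, so rank(PB) = 2.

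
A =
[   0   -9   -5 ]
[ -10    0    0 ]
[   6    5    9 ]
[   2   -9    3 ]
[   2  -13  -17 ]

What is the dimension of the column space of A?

Row reduce to echelon form.
Swap R1 ↔ R2
R3 ← R3 + (3/5)·R1: [0, 5, 9]
R4 ← R4 + (1/5)·R1: [0, -9, 3]
R5 ← R5 + (1/5)·R1: [0, -13, -17]
R3 ← R3 + (5/9)·R2: [0, 0, 56/9]
R4 ← R4 − R2: [0, 0, 8]
R5 ← R5 − (13/9)·R2: [0, 0, -88/9]
R4 ← R4 − (9/7)·R3: [0, 0, 0]
R5 ← R5 + (11/7)·R3: [0, 0, 0]
Echelon form has 3 nonzero rows, so rank(A) = 3.
The column space has dimension equal to the rank: 3.

3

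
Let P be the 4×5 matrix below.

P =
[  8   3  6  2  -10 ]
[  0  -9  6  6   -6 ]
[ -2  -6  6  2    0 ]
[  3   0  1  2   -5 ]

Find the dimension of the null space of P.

2

Row reduce to echelon form.
R3 ← R3 + (1/4)·R1: [0, -21/4, 15/2, 5/2, -5/2]
R4 ← R4 − (3/8)·R1: [0, -9/8, -5/4, 5/4, -5/4]
R3 ← R3 − (7/12)·R2: [0, 0, 4, -1, 1]
R4 ← R4 − (1/8)·R2: [0, 0, -2, 1/2, -1/2]
R4 ← R4 + (1/2)·R3: [0, 0, 0, 0, 0]
3 nonzero rows, so rank(P) = 3.
P has 5 columns; by rank–nullity, nullity = 5 − 3 = 2.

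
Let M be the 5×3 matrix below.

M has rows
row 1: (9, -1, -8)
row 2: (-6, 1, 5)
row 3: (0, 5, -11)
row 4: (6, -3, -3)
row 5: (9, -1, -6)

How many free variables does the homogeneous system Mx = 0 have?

Row reduce to echelon form.
R2 ← R2 + (2/3)·R1: [0, 1/3, -1/3]
R4 ← R4 − (2/3)·R1: [0, -7/3, 7/3]
R5 ← R5 − R1: [0, 0, 2]
R3 ← R3 − (15)·R2: [0, 0, -6]
R4 ← R4 + (7)·R2: [0, 0, 0]
R5 ← R5 + (1/3)·R3: [0, 0, 0]
3 nonzero rows, so rank(M) = 3.
M has 3 columns; by rank–nullity, nullity = 3 − 3 = 0.

0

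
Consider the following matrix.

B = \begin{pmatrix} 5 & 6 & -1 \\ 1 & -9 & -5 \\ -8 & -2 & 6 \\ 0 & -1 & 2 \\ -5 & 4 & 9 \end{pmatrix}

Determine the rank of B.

3

Row reduce to echelon form.
R2 ← R2 − (1/5)·R1: [0, -51/5, -24/5]
R3 ← R3 + (8/5)·R1: [0, 38/5, 22/5]
R5 ← R5 + R1: [0, 10, 8]
R3 ← R3 + (38/51)·R2: [0, 0, 14/17]
R4 ← R4 − (5/51)·R2: [0, 0, 42/17]
R5 ← R5 + (50/51)·R2: [0, 0, 56/17]
R4 ← R4 − (3)·R3: [0, 0, 0]
R5 ← R5 − (4)·R3: [0, 0, 0]
Echelon form has 3 nonzero rows, so rank(B) = 3.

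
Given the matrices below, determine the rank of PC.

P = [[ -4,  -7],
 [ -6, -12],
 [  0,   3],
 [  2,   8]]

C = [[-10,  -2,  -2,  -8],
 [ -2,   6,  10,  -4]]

First compute PC:
[[ 54, -34, -62,  60],
 [ 84, -60, -108,  96],
 [ -6,  18,  30, -12],
 [-36,  44,  76, -48]]
Now row reduce the product.
R2 ← R2 − (14/9)·R1: [0, -64/9, -104/9, 8/3]
R3 ← R3 + (1/9)·R1: [0, 128/9, 208/9, -16/3]
R4 ← R4 + (2/3)·R1: [0, 64/3, 104/3, -8]
R3 ← R3 + (2)·R2: [0, 0, 0, 0]
R4 ← R4 + (3)·R2: [0, 0, 0, 0]
2 nonzero rows, so rank(PC) = 2.

2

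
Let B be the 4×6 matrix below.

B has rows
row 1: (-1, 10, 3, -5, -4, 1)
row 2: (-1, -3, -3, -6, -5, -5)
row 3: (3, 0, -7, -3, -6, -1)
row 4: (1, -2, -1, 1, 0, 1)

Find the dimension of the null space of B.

Row reduce to echelon form.
R2 ← R2 − R1: [0, -13, -6, -1, -1, -6]
R3 ← R3 + (3)·R1: [0, 30, 2, -18, -18, 2]
R4 ← R4 + R1: [0, 8, 2, -4, -4, 2]
R3 ← R3 + (30/13)·R2: [0, 0, -154/13, -264/13, -264/13, -154/13]
R4 ← R4 + (8/13)·R2: [0, 0, -22/13, -60/13, -60/13, -22/13]
R4 ← R4 − (1/7)·R3: [0, 0, 0, -12/7, -12/7, 0]
4 nonzero rows, so rank(B) = 4.
B has 6 columns; by rank–nullity, nullity = 6 − 4 = 2.

2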